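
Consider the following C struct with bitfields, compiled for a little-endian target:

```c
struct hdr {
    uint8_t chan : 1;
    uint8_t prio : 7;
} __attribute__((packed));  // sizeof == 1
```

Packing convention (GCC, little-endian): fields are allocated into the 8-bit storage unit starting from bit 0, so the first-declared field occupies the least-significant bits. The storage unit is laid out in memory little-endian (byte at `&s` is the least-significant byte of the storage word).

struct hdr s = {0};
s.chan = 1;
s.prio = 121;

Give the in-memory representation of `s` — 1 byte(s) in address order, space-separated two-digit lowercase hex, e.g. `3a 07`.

[0+:1] chan=1 & 0x1 = 0x1; word=0x01
[1+:7] prio=121 & 0x7f = 0x79; word=0xf3
word = 0xf3 → little-endian bytes:
  [0]=0xf3

f3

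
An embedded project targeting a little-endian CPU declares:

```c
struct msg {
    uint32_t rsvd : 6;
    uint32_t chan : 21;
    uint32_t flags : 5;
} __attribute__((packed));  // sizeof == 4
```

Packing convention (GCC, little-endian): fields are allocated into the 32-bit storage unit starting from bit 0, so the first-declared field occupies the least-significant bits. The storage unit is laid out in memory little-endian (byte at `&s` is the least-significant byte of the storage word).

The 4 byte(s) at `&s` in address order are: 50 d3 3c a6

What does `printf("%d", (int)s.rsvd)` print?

16

[0]=0x50 [1]=0xd3 [2]=0x3c [3]=0xa6 (little-endian) → word 0xa63cd350
rsvd [0+:6] = (word>>0) & 0x3f = 16  ←
chan [6+:21] = (word>>6) & 0x1fffff = 1635149
flags [27+:5] = (word>>27) & 0x1f = 20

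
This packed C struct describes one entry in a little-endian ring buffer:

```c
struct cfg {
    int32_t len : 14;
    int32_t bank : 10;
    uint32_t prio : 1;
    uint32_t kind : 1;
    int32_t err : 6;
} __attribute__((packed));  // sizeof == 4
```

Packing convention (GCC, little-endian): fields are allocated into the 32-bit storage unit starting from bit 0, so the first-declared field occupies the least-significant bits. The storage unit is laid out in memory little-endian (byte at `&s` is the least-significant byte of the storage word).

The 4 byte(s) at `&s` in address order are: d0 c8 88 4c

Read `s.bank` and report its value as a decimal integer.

-477

[0]=0xd0 [1]=0xc8 [2]=0x88 [3]=0x4c (little-endian) → word 0x4c88c8d0
len [0+:14] = (word>>0) & 0x3fff = 2256
bank [14+:10] = (word>>14) & 0x3ff = 547  ←
prio [24+:1] = (word>>24) & 0x1 = 0
kind [25+:1] = (word>>25) & 0x1 = 0
err [26+:6] = (word>>26) & 0x3f = 19
bank signed 10b, MSB=1: 547 - 1024 = -477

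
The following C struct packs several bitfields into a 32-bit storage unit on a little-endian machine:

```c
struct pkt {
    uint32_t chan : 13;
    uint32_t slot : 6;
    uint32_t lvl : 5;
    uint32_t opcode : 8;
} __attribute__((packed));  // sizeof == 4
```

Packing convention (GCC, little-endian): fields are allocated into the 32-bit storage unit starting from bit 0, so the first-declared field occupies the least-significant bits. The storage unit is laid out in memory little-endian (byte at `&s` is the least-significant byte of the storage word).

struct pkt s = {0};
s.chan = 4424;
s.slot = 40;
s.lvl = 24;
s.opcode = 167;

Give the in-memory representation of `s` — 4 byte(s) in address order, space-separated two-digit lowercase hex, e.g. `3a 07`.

48 11 c5 a7

chan (13b) val=4424 bits=0x1148 at bit 0: 0x00001148
slot (6b) val=40 bits=0x28 at bit 13: 0x00051148
lvl (5b) val=24 bits=0x18 at bit 19: 0x00c51148
opcode (8b) val=167 bits=0xa7 at bit 24: 0xa7c51148
word = 0xa7c51148 → little-endian bytes:
  [0]=0x48  [1]=0x11  [2]=0xc5  [3]=0xa7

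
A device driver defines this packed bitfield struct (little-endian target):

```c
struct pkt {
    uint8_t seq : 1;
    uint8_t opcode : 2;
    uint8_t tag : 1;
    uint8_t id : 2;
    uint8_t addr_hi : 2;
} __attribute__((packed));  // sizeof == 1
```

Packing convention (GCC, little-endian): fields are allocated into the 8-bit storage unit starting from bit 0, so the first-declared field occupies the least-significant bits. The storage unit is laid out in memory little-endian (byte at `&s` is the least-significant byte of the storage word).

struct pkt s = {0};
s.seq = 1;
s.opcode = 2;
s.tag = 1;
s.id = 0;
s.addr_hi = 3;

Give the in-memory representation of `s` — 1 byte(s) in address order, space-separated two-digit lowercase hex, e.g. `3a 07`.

cd

seq (1b) val=1 bits=0x1 at bit 0: 0x01
opcode (2b) val=2 bits=0x2 at bit 1: 0x05
tag (1b) val=1 bits=0x1 at bit 3: 0x0d
id (2b) val=0 bits=0x0 at bit 4: 0x0d
addr_hi (2b) val=3 bits=0x3 at bit 6: 0xcd
word = 0xcd → little-endian bytes:
  [0]=0xcd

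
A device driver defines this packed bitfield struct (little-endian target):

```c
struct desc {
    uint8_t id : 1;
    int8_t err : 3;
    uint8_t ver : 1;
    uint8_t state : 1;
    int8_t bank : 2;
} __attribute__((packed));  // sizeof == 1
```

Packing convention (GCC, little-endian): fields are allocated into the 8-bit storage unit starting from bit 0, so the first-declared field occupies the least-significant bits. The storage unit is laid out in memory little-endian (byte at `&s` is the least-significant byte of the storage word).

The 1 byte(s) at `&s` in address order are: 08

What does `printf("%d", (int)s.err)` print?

[0]=0x08 (little-endian) → word 0x08
id:1 @ bit 0 → (0x08>>0)&0x1 = 0x0
err:3 @ bit 1 → (0x08>>1)&0x7 = 0x4  ←
ver:1 @ bit 4 → (0x08>>4)&0x1 = 0x0
state:1 @ bit 5 → (0x08>>5)&0x1 = 0x0
bank:2 @ bit 6 → (0x08>>6)&0x3 = 0x0
err signed 3b, MSB=1: 4 - 8 = -4

-4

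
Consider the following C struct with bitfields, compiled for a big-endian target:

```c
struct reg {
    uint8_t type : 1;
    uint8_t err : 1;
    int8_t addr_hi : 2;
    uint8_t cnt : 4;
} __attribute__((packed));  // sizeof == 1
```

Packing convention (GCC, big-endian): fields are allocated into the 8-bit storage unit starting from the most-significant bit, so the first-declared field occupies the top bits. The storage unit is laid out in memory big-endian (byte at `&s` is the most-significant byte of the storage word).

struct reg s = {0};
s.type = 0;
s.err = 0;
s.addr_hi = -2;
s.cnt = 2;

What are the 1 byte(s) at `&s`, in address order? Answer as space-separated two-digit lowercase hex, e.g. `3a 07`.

[7+:1] type=0 & 0x1 = 0x0; word=0x00
[6+:1] err=0 & 0x1 = 0x0; word=0x00
[4+:2] addr_hi=-2 & 0x3 = 0x2; word=0x20
[0+:4] cnt=2 & 0xf = 0x2; word=0x22
word = 0x22 → big-endian bytes:
  [0]=0x22

22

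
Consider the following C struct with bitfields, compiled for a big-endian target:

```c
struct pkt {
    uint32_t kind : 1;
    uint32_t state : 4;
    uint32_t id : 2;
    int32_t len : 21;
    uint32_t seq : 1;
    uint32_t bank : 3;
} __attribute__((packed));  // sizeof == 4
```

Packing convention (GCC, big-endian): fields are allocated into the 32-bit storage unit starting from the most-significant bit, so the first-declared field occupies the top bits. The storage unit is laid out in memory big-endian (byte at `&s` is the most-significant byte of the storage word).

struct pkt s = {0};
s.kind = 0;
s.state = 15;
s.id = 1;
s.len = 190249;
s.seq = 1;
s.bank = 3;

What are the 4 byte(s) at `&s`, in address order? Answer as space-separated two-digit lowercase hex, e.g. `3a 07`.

7a 2e 72 9b

[31+:1] kind=0 & 0x1 = 0x0; word=0x00000000
[27+:4] state=15 & 0xf = 0xf; word=0x78000000
[25+:2] id=1 & 0x3 = 0x1; word=0x7a000000
[4+:21] len=190249 & 0x1fffff = 0x2e729; word=0x7a2e7290
[3+:1] seq=1 & 0x1 = 0x1; word=0x7a2e7298
[0+:3] bank=3 & 0x7 = 0x3; word=0x7a2e729b
word = 0x7a2e729b → big-endian bytes:
  [0]=0x7a  [1]=0x2e  [2]=0x72  [3]=0x9b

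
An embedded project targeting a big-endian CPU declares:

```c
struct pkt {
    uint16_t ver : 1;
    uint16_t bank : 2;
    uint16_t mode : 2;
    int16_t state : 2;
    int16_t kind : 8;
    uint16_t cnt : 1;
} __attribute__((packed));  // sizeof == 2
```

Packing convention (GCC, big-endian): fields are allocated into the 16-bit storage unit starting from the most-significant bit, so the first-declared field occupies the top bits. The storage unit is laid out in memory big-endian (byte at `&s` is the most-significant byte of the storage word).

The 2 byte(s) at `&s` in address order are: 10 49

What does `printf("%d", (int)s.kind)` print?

36

[0]=0x10 [1]=0x49 (big-endian) → word 0x1049
ver [15+:1] = (word>>15) & 0x1 = 0
bank [13+:2] = (word>>13) & 0x3 = 0
mode [11+:2] = (word>>11) & 0x3 = 2
state [9+:2] = (word>>9) & 0x3 = 0
kind [1+:8] = (word>>1) & 0xff = 36  ←
cnt [0+:1] = (word>>0) & 0x1 = 1
kind signed 8b, MSB=0: value = 36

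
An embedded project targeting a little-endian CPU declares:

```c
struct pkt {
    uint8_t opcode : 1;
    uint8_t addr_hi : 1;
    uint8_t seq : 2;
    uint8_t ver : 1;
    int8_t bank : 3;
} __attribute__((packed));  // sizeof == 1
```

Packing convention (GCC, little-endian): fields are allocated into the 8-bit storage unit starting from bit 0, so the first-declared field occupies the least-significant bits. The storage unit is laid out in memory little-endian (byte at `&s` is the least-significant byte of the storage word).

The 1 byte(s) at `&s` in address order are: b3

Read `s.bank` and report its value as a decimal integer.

[0]=0xb3 (little-endian) → word 0xb3
opcode [0+:1] = (word>>0) & 0x1 = 1
addr_hi [1+:1] = (word>>1) & 0x1 = 1
seq [2+:2] = (word>>2) & 0x3 = 0
ver [4+:1] = (word>>4) & 0x1 = 1
bank [5+:3] = (word>>5) & 0x7 = 5  ←
bank signed 3b, MSB=1: 5 - 8 = -3

-3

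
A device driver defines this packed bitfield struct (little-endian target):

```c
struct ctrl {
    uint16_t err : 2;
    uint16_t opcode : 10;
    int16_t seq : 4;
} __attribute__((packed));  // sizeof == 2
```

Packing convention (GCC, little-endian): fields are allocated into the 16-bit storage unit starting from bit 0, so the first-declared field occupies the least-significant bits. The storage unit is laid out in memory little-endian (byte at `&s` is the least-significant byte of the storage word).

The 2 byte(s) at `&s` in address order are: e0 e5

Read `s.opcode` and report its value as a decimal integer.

376

[0]=0xe0 [1]=0xe5 (little-endian) → word 0xe5e0
err:2 @ bit 0 → (0xe5e0>>0)&0x3 = 0x0
opcode:10 @ bit 2 → (0xe5e0>>2)&0x3ff = 0x178  ←
seq:4 @ bit 12 → (0xe5e0>>12)&0xf = 0xe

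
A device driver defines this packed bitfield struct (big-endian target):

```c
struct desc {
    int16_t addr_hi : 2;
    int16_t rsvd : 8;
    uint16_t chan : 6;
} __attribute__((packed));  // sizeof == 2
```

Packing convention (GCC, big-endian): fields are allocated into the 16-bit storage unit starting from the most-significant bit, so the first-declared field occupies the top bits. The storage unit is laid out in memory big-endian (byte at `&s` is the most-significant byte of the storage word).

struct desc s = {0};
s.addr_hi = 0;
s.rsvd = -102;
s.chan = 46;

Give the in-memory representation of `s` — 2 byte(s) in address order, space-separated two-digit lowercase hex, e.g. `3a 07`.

26 ae

addr_hi (2b) val=0 bits=0x0 at bit 14: 0x0000
rsvd (8b) val=-102 bits=0x9a at bit 6: 0x2680
chan (6b) val=46 bits=0x2e at bit 0: 0x26ae
word = 0x26ae → big-endian bytes:
  [0]=0x26  [1]=0xae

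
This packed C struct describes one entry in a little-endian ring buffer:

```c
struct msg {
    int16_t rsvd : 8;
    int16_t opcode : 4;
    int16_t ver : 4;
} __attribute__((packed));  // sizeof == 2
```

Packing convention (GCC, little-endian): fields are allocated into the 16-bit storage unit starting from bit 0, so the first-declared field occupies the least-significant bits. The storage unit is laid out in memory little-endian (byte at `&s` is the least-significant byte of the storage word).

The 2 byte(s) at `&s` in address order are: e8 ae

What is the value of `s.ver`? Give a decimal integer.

[0]=0xe8 [1]=0xae (little-endian) → word 0xaee8
rsvd [0+:8] = (word>>0) & 0xff = 232
opcode [8+:4] = (word>>8) & 0xf = 14
ver [12+:4] = (word>>12) & 0xf = 10  ←
ver signed 4b, MSB=1: 10 - 16 = -6

-6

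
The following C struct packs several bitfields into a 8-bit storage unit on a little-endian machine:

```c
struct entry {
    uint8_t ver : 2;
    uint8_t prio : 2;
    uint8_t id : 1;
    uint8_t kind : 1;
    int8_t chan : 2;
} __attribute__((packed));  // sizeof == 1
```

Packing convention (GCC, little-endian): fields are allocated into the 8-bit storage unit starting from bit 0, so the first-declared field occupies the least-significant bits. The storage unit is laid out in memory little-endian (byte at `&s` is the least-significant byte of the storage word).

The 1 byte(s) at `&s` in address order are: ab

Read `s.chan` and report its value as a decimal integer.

-2

[0]=0xab (little-endian) → word 0xab
ver [0+:2] = (word>>0) & 0x3 = 3
prio [2+:2] = (word>>2) & 0x3 = 2
id [4+:1] = (word>>4) & 0x1 = 0
kind [5+:1] = (word>>5) & 0x1 = 1
chan [6+:2] = (word>>6) & 0x3 = 2  ←
chan signed 2b, MSB=1: 2 - 4 = -2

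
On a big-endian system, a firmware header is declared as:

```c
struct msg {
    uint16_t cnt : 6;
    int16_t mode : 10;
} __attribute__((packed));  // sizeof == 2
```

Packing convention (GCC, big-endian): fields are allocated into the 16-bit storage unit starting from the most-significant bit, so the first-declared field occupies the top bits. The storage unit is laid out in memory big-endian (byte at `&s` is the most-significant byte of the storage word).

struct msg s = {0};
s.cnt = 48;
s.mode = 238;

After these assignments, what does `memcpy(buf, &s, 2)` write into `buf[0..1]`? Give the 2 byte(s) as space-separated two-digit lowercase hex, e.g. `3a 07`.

c0 ee

cnt:6 = 48 → 0x30 << 10 → word 0xc000
mode:10 = 238 → 0xee << 0 → word 0xc0ee
word = 0xc0ee → big-endian bytes:
  [0]=0xc0  [1]=0xee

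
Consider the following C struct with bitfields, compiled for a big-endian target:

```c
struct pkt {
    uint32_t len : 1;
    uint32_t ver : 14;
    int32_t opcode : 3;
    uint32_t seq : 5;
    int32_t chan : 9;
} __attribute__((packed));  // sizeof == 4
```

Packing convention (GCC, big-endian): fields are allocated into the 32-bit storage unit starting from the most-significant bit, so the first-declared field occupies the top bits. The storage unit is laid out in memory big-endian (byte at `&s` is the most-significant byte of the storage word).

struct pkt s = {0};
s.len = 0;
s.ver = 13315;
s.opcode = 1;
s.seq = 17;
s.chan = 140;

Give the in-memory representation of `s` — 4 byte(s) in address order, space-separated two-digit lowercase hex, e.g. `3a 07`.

len:1 = 0 → 0x0 << 31 → word 0x00000000
ver:14 = 13315 → 0x3403 << 17 → word 0x68060000
opcode:3 = 1 → 0x1 << 14 → word 0x68064000
seq:5 = 17 → 0x11 << 9 → word 0x68066200
chan:9 = 140 → 0x8c << 0 → word 0x6806628c
word = 0x6806628c → big-endian bytes:
  [0]=0x68  [1]=0x06  [2]=0x62  [3]=0x8c

68 06 62 8c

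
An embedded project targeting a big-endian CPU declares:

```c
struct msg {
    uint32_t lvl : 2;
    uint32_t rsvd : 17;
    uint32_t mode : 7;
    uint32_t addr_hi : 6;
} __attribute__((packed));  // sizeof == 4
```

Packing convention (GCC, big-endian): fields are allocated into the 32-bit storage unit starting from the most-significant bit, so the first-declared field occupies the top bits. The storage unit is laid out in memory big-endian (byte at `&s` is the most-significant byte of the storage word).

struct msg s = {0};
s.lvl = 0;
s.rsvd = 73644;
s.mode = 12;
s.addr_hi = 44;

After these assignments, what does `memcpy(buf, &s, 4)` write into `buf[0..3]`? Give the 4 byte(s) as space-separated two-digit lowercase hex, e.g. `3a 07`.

lvl (2b) val=0 bits=0x0 at bit 30: 0x00000000
rsvd (17b) val=73644 bits=0x11fac at bit 13: 0x23f58000
mode (7b) val=12 bits=0xc at bit 6: 0x23f58300
addr_hi (6b) val=44 bits=0x2c at bit 0: 0x23f5832c
word = 0x23f5832c → big-endian bytes:
  [0]=0x23  [1]=0xf5  [2]=0x83  [3]=0x2c

23 f5 83 2c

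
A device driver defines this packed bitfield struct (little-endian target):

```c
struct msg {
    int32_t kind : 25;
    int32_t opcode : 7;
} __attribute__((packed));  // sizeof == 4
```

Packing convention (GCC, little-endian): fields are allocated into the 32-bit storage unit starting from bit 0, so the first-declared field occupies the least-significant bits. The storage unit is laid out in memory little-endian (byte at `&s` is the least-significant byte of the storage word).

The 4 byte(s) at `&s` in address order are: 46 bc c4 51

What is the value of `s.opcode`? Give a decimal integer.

[0]=0x46 [1]=0xbc [2]=0xc4 [3]=0x51 (little-endian) → word 0x51c4bc46
kind:25 @ bit 0 → (0x51c4bc46>>0)&0x1ffffff = 0x1c4bc46
opcode:7 @ bit 25 → (0x51c4bc46>>25)&0x7f = 0x28  ←
opcode signed 7b, MSB=0: value = 40

40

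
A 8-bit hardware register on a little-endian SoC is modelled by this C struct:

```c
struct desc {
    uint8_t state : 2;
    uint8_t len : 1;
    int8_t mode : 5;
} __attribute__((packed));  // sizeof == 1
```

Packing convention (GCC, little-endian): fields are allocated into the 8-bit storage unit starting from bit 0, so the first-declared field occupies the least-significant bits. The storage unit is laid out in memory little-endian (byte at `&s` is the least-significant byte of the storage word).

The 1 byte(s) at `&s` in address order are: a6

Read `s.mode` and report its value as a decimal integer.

[0]=0xa6 (little-endian) → word 0xa6
state [0+:2] = (word>>0) & 0x3 = 2
len [2+:1] = (word>>2) & 0x1 = 1
mode [3+:5] = (word>>3) & 0x1f = 20  ←
mode signed 5b, MSB=1: 20 - 32 = -12

-12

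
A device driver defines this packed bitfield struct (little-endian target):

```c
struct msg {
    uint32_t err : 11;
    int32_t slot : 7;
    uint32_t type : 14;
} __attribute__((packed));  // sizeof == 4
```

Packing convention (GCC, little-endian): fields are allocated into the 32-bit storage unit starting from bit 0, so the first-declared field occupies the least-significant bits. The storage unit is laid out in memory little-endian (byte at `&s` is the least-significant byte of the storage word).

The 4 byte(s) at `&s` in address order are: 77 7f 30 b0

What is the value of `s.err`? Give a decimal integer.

1911

[0]=0x77 [1]=0x7f [2]=0x30 [3]=0xb0 (little-endian) → word 0xb0307f77
err [0+:11] = (word>>0) & 0x7ff = 1911  ←
slot [11+:7] = (word>>11) & 0x7f = 15
type [18+:14] = (word>>18) & 0x3fff = 11276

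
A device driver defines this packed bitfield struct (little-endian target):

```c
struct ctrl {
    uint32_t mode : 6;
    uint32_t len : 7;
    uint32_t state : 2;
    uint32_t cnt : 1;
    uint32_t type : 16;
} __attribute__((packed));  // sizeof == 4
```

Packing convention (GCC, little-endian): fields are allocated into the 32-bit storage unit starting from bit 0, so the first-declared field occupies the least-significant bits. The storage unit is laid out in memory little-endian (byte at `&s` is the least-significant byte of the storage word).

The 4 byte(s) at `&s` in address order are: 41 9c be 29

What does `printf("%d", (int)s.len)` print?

[0]=0x41 [1]=0x9c [2]=0xbe [3]=0x29 (little-endian) → word 0x29be9c41
mode:6 @ bit 0 → (0x29be9c41>>0)&0x3f = 0x1
len:7 @ bit 6 → (0x29be9c41>>6)&0x7f = 0x71  ←
state:2 @ bit 13 → (0x29be9c41>>13)&0x3 = 0x0
cnt:1 @ bit 15 → (0x29be9c41>>15)&0x1 = 0x1
type:16 @ bit 16 → (0x29be9c41>>16)&0xffff = 0x29be

113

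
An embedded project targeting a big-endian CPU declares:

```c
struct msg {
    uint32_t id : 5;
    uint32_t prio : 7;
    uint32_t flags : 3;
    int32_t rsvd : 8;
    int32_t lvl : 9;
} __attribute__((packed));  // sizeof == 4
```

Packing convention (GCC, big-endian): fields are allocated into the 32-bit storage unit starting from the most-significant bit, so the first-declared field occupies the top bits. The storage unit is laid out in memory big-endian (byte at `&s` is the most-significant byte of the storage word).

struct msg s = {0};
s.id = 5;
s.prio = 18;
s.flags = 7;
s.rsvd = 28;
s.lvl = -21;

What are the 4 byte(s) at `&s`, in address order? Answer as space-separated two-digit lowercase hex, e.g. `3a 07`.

id:5 = 5 → 0x5 << 27 → word 0x28000000
prio:7 = 18 → 0x12 << 20 → word 0x29200000
flags:3 = 7 → 0x7 << 17 → word 0x292e0000
rsvd:8 = 28 → 0x1c << 9 → word 0x292e3800
lvl:9 = -21 → 0x1eb << 0 → word 0x292e39eb
word = 0x292e39eb → big-endian bytes:
  [0]=0x29  [1]=0x2e  [2]=0x39  [3]=0xeb

29 2e 39 eb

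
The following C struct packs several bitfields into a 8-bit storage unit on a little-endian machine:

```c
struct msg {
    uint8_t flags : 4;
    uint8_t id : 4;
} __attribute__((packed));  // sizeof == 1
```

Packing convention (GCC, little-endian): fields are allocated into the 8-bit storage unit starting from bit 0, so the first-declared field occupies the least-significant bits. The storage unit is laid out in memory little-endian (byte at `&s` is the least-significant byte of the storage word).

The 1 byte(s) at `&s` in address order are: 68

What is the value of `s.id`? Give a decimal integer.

[0]=0x68 (little-endian) → word 0x68
flags [0+:4] = (word>>0) & 0xf = 8
id [4+:4] = (word>>4) & 0xf = 6  ←

6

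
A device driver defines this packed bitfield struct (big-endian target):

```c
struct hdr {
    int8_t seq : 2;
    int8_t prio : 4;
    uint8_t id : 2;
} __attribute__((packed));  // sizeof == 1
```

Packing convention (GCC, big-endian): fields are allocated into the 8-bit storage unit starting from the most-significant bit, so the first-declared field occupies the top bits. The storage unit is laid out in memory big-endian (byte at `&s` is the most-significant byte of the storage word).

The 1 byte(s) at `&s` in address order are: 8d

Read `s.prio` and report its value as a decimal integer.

[0]=0x8d (big-endian) → word 0x8d
seq [6+:2] = (word>>6) & 0x3 = 2
prio [2+:4] = (word>>2) & 0xf = 3  ←
id [0+:2] = (word>>0) & 0x3 = 1
prio signed 4b, MSB=0: value = 3

3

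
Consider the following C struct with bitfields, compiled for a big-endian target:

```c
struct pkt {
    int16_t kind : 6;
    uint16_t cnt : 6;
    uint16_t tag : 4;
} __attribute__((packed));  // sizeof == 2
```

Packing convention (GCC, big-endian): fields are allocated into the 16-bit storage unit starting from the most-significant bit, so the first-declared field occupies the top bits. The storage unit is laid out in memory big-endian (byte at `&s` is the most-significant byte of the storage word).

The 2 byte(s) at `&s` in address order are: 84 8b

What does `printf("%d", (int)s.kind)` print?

-31

[0]=0x84 [1]=0x8b (big-endian) → word 0x848b
kind:6 @ bit 10 → (0x848b>>10)&0x3f = 0x21  ←
cnt:6 @ bit 4 → (0x848b>>4)&0x3f = 0x8
tag:4 @ bit 0 → (0x848b>>0)&0xf = 0xb
kind signed 6b, MSB=1: 33 - 64 = -31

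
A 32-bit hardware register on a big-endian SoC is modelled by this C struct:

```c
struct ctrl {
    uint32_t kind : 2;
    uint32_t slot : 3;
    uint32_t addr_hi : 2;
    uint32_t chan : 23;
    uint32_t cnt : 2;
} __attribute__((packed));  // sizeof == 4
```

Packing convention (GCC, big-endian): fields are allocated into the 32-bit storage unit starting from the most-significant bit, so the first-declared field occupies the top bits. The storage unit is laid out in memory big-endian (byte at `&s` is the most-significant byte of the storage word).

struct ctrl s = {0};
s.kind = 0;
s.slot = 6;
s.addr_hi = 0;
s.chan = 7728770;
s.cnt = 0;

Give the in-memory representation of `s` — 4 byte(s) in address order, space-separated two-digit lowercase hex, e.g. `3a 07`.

kind:2 = 0 → 0x0 << 30 → word 0x00000000
slot:3 = 6 → 0x6 << 27 → word 0x30000000
addr_hi:2 = 0 → 0x0 << 25 → word 0x30000000
chan:23 = 7728770 → 0x75ee82 << 2 → word 0x31d7ba08
cnt:2 = 0 → 0x0 << 0 → word 0x31d7ba08
word = 0x31d7ba08 → big-endian bytes:
  [0]=0x31  [1]=0xd7  [2]=0xba  [3]=0x08

31 d7 ba 08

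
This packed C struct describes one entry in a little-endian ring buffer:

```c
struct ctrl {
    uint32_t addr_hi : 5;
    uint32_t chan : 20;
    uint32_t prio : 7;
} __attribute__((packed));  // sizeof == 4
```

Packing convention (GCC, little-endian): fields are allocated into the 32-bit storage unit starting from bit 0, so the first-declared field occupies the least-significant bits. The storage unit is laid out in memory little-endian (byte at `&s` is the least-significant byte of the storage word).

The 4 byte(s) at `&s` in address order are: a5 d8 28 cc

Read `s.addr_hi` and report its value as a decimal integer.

[0]=0xa5 [1]=0xd8 [2]=0x28 [3]=0xcc (little-endian) → word 0xcc28d8a5
addr_hi:5 @ bit 0 → (0xcc28d8a5>>0)&0x1f = 0x5  ←
chan:20 @ bit 5 → (0xcc28d8a5>>5)&0xfffff = 0x146c5
prio:7 @ bit 25 → (0xcc28d8a5>>25)&0x7f = 0x66

5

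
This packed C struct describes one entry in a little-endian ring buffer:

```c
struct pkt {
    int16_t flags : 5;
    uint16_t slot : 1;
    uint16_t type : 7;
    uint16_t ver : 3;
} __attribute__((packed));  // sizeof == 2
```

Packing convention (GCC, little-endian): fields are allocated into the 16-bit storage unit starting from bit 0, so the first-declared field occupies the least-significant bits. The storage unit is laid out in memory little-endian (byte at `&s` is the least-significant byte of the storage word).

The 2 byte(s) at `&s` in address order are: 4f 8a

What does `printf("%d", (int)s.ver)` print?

[0]=0x4f [1]=0x8a (little-endian) → word 0x8a4f
flags [0+:5] = (word>>0) & 0x1f = 15
slot [5+:1] = (word>>5) & 0x1 = 0
type [6+:7] = (word>>6) & 0x7f = 41
ver [13+:3] = (word>>13) & 0x7 = 4  ←

4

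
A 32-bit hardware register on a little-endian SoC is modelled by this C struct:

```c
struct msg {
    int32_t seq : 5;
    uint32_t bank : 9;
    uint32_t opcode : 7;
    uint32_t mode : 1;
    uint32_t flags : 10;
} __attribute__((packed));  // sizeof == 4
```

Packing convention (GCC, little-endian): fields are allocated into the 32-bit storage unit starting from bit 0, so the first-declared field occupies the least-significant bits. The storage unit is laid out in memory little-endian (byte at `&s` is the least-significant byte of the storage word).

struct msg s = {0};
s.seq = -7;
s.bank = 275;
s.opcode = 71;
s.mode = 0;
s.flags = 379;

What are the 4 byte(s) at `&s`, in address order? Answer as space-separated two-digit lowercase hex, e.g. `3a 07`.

79 e2 d1 5e

[0+:5] seq=-7 & 0x1f = 0x19; word=0x00000019
[5+:9] bank=275 & 0x1ff = 0x113; word=0x00002279
[14+:7] opcode=71 & 0x7f = 0x47; word=0x0011e279
[21+:1] mode=0 & 0x1 = 0x0; word=0x0011e279
[22+:10] flags=379 & 0x3ff = 0x17b; word=0x5ed1e279
word = 0x5ed1e279 → little-endian bytes:
  [0]=0x79  [1]=0xe2  [2]=0xd1  [3]=0x5e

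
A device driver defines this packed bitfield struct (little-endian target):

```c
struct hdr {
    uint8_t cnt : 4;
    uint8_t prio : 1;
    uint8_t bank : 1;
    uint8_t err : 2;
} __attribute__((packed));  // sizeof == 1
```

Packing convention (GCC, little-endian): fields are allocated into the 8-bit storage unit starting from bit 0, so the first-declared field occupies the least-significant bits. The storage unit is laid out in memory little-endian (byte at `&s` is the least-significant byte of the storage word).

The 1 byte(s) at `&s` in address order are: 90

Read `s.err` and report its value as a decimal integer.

[0]=0x90 (little-endian) → word 0x90
cnt:4 @ bit 0 → (0x90>>0)&0xf = 0x0
prio:1 @ bit 4 → (0x90>>4)&0x1 = 0x1
bank:1 @ bit 5 → (0x90>>5)&0x1 = 0x0
err:2 @ bit 6 → (0x90>>6)&0x3 = 0x2  ←

2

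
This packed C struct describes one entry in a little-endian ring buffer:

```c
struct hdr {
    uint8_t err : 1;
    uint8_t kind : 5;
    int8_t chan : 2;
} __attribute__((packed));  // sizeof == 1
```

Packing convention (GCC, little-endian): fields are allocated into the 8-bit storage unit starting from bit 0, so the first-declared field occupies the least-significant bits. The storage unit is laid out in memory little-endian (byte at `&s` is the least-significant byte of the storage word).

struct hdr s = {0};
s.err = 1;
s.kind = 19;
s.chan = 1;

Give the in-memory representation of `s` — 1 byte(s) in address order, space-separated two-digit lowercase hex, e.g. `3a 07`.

err:1 = 1 → 0x1 << 0 → word 0x01
kind:5 = 19 → 0x13 << 1 → word 0x27
chan:2 = 1 → 0x1 << 6 → word 0x67
word = 0x67 → little-endian bytes:
  [0]=0x67

67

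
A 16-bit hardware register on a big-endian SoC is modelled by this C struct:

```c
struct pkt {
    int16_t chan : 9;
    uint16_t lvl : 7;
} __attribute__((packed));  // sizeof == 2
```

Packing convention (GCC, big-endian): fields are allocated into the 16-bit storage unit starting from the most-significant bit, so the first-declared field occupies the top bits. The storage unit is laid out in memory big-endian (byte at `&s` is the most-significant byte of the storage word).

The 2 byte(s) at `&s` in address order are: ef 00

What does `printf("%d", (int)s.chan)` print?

[0]=0xef [1]=0x00 (big-endian) → word 0xef00
chan:9 @ bit 7 → (0xef00>>7)&0x1ff = 0x1de  ←
lvl:7 @ bit 0 → (0xef00>>0)&0x7f = 0x0
chan signed 9b, MSB=1: 478 - 512 = -34

-34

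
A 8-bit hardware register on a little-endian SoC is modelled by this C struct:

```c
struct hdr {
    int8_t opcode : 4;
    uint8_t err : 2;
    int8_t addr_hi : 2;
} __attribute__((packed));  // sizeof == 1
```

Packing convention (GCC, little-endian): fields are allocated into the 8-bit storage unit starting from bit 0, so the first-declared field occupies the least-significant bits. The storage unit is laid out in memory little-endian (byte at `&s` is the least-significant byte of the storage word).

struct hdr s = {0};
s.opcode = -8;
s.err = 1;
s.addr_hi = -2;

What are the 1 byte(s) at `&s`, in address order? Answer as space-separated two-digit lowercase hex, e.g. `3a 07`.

opcode (4b) val=-8 bits=0x8 at bit 0: 0x08
err (2b) val=1 bits=0x1 at bit 4: 0x18
addr_hi (2b) val=-2 bits=0x2 at bit 6: 0x98
word = 0x98 → little-endian bytes:
  [0]=0x98

98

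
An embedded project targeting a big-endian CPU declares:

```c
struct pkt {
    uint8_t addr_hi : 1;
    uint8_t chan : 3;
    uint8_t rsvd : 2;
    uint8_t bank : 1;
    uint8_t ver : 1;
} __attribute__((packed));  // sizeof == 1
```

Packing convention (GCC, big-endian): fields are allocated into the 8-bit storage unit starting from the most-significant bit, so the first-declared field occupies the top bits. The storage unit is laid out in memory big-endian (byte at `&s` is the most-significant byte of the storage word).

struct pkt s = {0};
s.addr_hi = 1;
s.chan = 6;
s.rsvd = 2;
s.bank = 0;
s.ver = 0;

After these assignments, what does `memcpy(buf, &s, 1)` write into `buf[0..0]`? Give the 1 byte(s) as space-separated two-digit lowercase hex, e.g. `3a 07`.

e8

[7+:1] addr_hi=1 & 0x1 = 0x1; word=0x80
[4+:3] chan=6 & 0x7 = 0x6; word=0xe0
[2+:2] rsvd=2 & 0x3 = 0x2; word=0xe8
[1+:1] bank=0 & 0x1 = 0x0; word=0xe8
[0+:1] ver=0 & 0x1 = 0x0; word=0xe8
word = 0xe8 → big-endian bytes:
  [0]=0xe8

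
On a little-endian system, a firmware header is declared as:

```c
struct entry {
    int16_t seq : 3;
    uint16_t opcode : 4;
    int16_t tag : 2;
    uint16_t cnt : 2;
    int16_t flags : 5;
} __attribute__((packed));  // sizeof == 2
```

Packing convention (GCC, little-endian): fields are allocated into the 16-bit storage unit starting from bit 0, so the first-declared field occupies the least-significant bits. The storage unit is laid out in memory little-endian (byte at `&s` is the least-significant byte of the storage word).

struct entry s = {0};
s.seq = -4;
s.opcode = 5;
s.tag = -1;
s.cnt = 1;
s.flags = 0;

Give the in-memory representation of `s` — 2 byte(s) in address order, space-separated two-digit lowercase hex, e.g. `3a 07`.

seq:3 = -4 → 0x4 << 0 → word 0x0004
opcode:4 = 5 → 0x5 << 3 → word 0x002c
tag:2 = -1 → 0x3 << 7 → word 0x01ac
cnt:2 = 1 → 0x1 << 9 → word 0x03ac
flags:5 = 0 → 0x0 << 11 → word 0x03ac
word = 0x03ac → little-endian bytes:
  [0]=0xac  [1]=0x03

ac 03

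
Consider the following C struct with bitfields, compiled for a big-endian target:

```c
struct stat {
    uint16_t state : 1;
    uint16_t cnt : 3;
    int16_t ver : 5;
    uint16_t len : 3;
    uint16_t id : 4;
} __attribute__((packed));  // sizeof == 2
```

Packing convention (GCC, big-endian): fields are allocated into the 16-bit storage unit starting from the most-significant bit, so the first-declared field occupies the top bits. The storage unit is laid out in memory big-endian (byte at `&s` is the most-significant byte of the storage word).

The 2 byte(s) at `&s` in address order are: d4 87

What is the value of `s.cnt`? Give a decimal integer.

5

[0]=0xd4 [1]=0x87 (big-endian) → word 0xd487
state:1 @ bit 15 → (0xd487>>15)&0x1 = 0x1
cnt:3 @ bit 12 → (0xd487>>12)&0x7 = 0x5  ←
ver:5 @ bit 7 → (0xd487>>7)&0x1f = 0x9
len:3 @ bit 4 → (0xd487>>4)&0x7 = 0x0
id:4 @ bit 0 → (0xd487>>0)&0xf = 0x7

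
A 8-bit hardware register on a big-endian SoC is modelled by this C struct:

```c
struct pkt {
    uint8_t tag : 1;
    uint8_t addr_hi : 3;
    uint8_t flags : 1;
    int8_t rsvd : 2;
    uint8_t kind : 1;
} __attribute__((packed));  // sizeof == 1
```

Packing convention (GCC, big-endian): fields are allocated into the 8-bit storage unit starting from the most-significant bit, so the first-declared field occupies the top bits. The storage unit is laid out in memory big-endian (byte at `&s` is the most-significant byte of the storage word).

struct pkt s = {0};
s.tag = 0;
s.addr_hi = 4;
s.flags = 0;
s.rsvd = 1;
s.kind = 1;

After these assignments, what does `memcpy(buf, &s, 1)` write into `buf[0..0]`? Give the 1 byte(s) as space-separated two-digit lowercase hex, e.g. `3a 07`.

43

tag (1b) val=0 bits=0x0 at bit 7: 0x00
addr_hi (3b) val=4 bits=0x4 at bit 4: 0x40
flags (1b) val=0 bits=0x0 at bit 3: 0x40
rsvd (2b) val=1 bits=0x1 at bit 1: 0x42
kind (1b) val=1 bits=0x1 at bit 0: 0x43
word = 0x43 → big-endian bytes:
  [0]=0x43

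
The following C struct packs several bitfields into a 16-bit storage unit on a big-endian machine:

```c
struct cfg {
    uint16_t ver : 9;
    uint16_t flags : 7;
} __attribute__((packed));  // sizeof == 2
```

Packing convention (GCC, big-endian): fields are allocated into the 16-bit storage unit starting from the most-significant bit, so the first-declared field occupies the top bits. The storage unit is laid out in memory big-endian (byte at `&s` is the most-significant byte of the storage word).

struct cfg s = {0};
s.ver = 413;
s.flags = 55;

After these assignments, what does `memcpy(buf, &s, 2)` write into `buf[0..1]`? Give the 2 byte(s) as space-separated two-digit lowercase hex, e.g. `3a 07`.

ce b7

ver:9 = 413 → 0x19d << 7 → word 0xce80
flags:7 = 55 → 0x37 << 0 → word 0xceb7
word = 0xceb7 → big-endian bytes:
  [0]=0xce  [1]=0xb7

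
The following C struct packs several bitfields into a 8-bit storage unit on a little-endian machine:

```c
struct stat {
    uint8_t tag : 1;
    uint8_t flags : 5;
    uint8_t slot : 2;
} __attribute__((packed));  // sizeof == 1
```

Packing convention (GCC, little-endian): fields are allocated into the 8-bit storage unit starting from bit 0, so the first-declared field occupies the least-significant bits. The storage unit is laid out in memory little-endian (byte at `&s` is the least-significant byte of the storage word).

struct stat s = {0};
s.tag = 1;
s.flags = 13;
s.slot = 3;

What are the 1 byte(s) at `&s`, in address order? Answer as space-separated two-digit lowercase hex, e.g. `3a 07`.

db

tag (1b) val=1 bits=0x1 at bit 0: 0x01
flags (5b) val=13 bits=0xd at bit 1: 0x1b
slot (2b) val=3 bits=0x3 at bit 6: 0xdb
word = 0xdb → little-endian bytes:
  [0]=0xdb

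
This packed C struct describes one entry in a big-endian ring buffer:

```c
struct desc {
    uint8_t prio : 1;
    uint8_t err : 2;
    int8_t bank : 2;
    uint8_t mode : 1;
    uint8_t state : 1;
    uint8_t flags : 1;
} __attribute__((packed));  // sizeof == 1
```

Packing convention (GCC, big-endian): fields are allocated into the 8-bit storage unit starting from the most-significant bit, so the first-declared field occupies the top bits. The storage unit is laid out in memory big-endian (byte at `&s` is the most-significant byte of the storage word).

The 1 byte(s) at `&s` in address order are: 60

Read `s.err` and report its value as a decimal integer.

[0]=0x60 (big-endian) → word 0x60
prio [7+:1] = (word>>7) & 0x1 = 0
err [5+:2] = (word>>5) & 0x3 = 3  ←
bank [3+:2] = (word>>3) & 0x3 = 0
mode [2+:1] = (word>>2) & 0x1 = 0
state [1+:1] = (word>>1) & 0x1 = 0
flags [0+:1] = (word>>0) & 0x1 = 0

3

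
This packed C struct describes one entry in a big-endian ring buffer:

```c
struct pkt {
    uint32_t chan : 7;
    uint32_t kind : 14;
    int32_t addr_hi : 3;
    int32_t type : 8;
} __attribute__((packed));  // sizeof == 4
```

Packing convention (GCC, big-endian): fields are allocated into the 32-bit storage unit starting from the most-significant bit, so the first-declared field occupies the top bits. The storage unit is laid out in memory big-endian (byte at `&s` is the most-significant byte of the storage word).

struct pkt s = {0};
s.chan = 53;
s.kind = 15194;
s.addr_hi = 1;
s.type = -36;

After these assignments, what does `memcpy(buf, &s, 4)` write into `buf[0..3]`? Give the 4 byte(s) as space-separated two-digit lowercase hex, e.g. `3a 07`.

[25+:7] chan=53 & 0x7f = 0x35; word=0x6a000000
[11+:14] kind=15194 & 0x3fff = 0x3b5a; word=0x6bdad000
[8+:3] addr_hi=1 & 0x7 = 0x1; word=0x6bdad100
[0+:8] type=-36 & 0xff = 0xdc; word=0x6bdad1dc
word = 0x6bdad1dc → big-endian bytes:
  [0]=0x6b  [1]=0xda  [2]=0xd1  [3]=0xdc

6b da d1 dc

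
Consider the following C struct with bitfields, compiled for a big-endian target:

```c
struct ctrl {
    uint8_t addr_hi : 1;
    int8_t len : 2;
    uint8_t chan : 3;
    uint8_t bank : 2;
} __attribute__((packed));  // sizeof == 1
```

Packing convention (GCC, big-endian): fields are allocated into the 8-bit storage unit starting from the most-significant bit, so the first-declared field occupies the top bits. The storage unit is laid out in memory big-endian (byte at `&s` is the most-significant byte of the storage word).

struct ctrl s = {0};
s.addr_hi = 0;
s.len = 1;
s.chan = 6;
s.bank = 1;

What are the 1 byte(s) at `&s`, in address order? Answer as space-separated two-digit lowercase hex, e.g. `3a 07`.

39

addr_hi (1b) val=0 bits=0x0 at bit 7: 0x00
len (2b) val=1 bits=0x1 at bit 5: 0x20
chan (3b) val=6 bits=0x6 at bit 2: 0x38
bank (2b) val=1 bits=0x1 at bit 0: 0x39
word = 0x39 → big-endian bytes:
  [0]=0x39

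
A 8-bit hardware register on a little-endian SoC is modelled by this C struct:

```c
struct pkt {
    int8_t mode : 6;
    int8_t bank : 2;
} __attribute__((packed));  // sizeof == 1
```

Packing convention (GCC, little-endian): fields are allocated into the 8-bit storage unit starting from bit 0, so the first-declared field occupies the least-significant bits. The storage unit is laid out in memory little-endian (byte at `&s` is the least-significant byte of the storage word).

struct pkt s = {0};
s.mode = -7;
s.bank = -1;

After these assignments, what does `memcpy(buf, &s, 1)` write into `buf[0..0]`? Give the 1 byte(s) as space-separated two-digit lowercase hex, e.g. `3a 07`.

[0+:6] mode=-7 & 0x3f = 0x39; word=0x39
[6+:2] bank=-1 & 0x3 = 0x3; word=0xf9
word = 0xf9 → little-endian bytes:
  [0]=0xf9

f9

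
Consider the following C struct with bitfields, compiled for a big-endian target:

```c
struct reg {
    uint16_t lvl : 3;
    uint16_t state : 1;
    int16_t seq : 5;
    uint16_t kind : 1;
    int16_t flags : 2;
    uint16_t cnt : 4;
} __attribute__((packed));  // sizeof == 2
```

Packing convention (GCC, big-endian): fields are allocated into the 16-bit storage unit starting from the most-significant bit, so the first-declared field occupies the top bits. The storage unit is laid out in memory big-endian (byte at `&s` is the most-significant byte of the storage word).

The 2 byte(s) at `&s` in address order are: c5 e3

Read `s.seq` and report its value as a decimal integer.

[0]=0xc5 [1]=0xe3 (big-endian) → word 0xc5e3
lvl [13+:3] = (word>>13) & 0x7 = 6
state [12+:1] = (word>>12) & 0x1 = 0
seq [7+:5] = (word>>7) & 0x1f = 11  ←
kind [6+:1] = (word>>6) & 0x1 = 1
flags [4+:2] = (word>>4) & 0x3 = 2
cnt [0+:4] = (word>>0) & 0xf = 3
seq signed 5b, MSB=0: value = 11

11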